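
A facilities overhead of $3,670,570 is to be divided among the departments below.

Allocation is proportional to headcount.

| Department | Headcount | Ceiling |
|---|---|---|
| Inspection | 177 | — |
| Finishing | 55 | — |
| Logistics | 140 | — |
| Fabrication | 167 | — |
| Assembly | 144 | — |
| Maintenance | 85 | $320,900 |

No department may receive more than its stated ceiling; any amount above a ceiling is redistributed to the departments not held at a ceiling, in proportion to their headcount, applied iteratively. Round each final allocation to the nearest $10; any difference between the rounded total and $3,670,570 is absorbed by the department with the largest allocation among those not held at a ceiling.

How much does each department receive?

Combined headcount = 768.
Pro-rata shares before constraints: Inspection 845,951.68; Finishing 262,866.34; Logistics 669,114.32; Fabrication 798,157.80; Assembly 688,231.88; Maintenance 406,247.98.
Cap binds for Maintenance ($320,900); residual $3,349,670 reallocated over remaining headcount 683.
Shares after redistribution: Inspection 868,069.68 → $868,070; Finishing 269,739.17 → $269,740; Logistics 686,608.78 → $686,610; Fabrication 819,026.19 → $819,030; Assembly 706,226.18 → $706,230.
Rounding difference −$10 applied to Inspection → $868,060.

Inspection: $868,060 | Finishing: $269,740 | Logistics: $686,610 | Fabrication: $819,030 | Assembly: $706,230 | Maintenance: $320,900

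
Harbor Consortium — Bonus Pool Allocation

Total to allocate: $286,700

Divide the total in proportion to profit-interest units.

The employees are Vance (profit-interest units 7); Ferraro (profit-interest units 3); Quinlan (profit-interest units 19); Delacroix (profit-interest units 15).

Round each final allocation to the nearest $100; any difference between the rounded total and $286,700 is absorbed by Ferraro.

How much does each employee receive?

Vance: $45,600; Ferraro: $19,600; Quinlan: $123,800; Delacroix: $97,700

Sum of profit-interest units: 44.
Proportional shares: Vance 7/44 × $286,700 = 45,611.36; Ferraro 3/44 × $286,700 = 19,547.73; Quinlan 19/44 × $286,700 = 123,802.27; Delacroix 15/44 × $286,700 = 97,738.64.
At nearest $100: Vance $45,600; Ferraro $19,500; Quinlan $123,800; Delacroix $97,700. Sum = $286,600.
Difference $286,700 − $286,600 = +$100 applied to Ferraro: Ferraro becomes $19,600.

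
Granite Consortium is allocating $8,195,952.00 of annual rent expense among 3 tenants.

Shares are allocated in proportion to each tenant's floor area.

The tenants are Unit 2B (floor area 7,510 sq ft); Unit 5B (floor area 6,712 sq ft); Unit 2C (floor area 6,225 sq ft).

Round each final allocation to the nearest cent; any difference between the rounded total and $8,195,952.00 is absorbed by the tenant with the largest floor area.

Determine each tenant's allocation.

Unit 2B: $3,010,299.78 | Unit 5B: $2,690,430.37 | Unit 2C: $2,495,221.85

Total floor area = 7,510 + 6,712 + 6,225 = 20,447.
Pro-rata amounts: Unit 2B 3,010,299.7760; Unit 5B 2,690,430.3724; Unit 2C 2,495,221.8516.
After rounding (cent): Unit 2B $3,010,299.78; Unit 5B $2,690,430.37; Unit 2C $2,495,221.85. Sum = $8,195,952.00.
Rounded total matches; no reconciliation needed.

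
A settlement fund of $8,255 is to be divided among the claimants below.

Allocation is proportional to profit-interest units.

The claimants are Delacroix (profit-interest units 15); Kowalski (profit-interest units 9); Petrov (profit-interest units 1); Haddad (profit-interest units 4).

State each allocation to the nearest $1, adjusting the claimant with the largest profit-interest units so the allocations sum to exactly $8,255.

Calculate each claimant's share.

Sum of profit-interest units: 29.
Proportional shares: Delacroix 15/29 × $8,255 = 4,269.83; Kowalski 9/29 × $8,255 = 2,561.90; Petrov 1/29 × $8,255 = 284.66; Haddad 4/29 × $8,255 = 1,138.62.
At nearest $1: Delacroix $4,270; Kowalski $2,562; Petrov $285; Haddad $1,139. Sum = $8,256.
Difference $8,255 − $8,256 = −$1 applied to largest profit-interest units (Delacroix): Delacroix becomes $4,269.

Delacroix: $4,269; Kowalski: $2,562; Petrov: $285; Haddad: $1,139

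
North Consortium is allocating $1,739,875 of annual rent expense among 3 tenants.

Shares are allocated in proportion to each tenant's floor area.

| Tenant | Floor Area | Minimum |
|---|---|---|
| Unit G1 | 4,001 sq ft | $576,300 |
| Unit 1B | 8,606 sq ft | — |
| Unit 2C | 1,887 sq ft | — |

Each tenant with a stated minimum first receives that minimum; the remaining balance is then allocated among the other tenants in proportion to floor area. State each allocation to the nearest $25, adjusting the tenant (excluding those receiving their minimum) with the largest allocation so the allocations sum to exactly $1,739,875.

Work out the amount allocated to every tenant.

Fund the minimums — Unit G1 $576,300. Balance $1,163,575.
Balance split over remaining floor area 10,493: Unit 1B 954,324.45 → $954,325; Unit 2C 209,250.55 → $209,250.

Unit G1: $576,300 · Unit 1B: $954,325 · Unit 2C: $209,250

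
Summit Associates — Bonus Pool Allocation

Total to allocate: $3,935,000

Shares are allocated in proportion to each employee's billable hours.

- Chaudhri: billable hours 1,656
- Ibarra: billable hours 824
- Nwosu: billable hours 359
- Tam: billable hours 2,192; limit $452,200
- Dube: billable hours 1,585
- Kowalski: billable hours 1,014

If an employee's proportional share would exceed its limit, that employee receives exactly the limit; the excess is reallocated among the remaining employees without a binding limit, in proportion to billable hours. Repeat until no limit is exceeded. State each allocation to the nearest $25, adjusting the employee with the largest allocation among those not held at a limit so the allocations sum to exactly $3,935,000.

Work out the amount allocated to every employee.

Sum of billable hours: 7,630.
Pro-rata shares before constraints: Chaudhri 854,044.56; Ibarra 424,959.37; Nwosu 185,146.13; Tam 1,130,474.44; Dube 817,427.92; Kowalski 522,947.58.
Capped: Tam ($452,200); residual $3,482,800 reallocated over remaining billable hours 5,438.
Remaining shares: Chaudhri 1,060,595.22 → $1,060,600; Ibarra 527,735.79 → $527,725; Nwosu 229,923.72 → $229,925; Dube 1,015,122.84 → $1,015,125; Kowalski 649,422.43 → $649,425.

Chaudhri: $1,060,600; Ibarra: $527,725; Nwosu: $229,925; Tam: $452,200; Dube: $1,015,125; Kowalski: $649,425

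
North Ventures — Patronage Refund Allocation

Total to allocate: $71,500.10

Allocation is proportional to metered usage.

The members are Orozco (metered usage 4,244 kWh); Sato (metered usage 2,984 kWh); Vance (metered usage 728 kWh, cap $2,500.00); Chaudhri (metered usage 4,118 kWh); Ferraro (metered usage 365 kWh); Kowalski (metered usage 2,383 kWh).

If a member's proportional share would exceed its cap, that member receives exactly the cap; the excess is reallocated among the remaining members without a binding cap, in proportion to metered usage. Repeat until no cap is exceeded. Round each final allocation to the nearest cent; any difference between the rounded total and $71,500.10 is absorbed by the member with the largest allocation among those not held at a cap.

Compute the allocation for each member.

Combined metered usage = 14,822.
Proportional shares (ignoring caps): Orozco 20,472.7044; Sato 14,394.5688; Vance 3,511.8117; Chaudhri 19,864.8908; Ferraro 1,760.7298; Kowalski 11,495.3946.
Capped: Vance ($2,500.00); residual $69,000.10 reallocated over remaining metered usage 14,094.
Redistributed shares: Orozco 20,777.3822 → $20,777.38; Sato 14,608.7909 → $14,608.79; Chaudhri 20,160.5230 → $20,160.52; Ferraro 1,786.9332 → $1,786.93; Kowalski 11,666.4707 → $11,666.47.
Rounding difference +$0.01 applied to Orozco → $20,777.39.

Orozco: $20,777.39 | Sato: $14,608.79 | Vance: $2,500.00 | Chaudhri: $20,160.52 | Ferraro: $1,786.93 | Kowalski: $11,666.47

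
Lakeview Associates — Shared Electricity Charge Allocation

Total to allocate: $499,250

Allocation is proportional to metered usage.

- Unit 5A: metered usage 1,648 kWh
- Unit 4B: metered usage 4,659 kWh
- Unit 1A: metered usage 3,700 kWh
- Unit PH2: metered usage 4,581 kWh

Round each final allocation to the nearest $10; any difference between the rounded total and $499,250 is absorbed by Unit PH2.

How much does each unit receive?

Unit 5A: $56,400; Unit 4B: $159,450; Unit 1A: $126,630; Unit PH2: $156,770

Combined metered usage = 14,588.
Proportional shares: Unit 5A 1,648/14,588 × $499,250 = 56,400.05; Unit 4B 4,659/14,588 × $499,250 = 159,446.51; Unit 1A 3,700/14,588 × $499,250 = 126,626.34; Unit PH2 4,581/14,588 × $499,250 = 156,777.09.
Rounded to nearest $10: Unit 5A $56,400; Unit 4B $159,450; Unit 1A $126,630; Unit PH2 $156,780. Sum = $499,260.
Difference $499,250 − $499,260 = −$10 applied to Unit PH2: Unit PH2 becomes $156,770.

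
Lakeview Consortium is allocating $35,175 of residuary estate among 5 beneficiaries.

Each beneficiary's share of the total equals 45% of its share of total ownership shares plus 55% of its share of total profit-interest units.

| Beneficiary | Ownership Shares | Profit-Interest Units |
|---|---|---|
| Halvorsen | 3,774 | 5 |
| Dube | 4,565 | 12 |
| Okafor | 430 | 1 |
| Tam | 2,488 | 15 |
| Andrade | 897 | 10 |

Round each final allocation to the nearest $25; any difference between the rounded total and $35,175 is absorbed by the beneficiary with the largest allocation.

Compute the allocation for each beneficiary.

Halvorsen: $7,175 | Dube: $11,325 | Okafor: $1,000 | Tam: $10,000 | Andrade: $5,675

Totals — ownership shares 12,154, profit-interest units 43.
Composite weights (45% ownership shares + 55% profit-interest units): Halvorsen 0.2037; Dube 0.3225; Okafor 0.0287; Tam 0.2840; Andrade 0.1611.
Pro-rata amounts: Halvorsen 7,164.63; Dube 11,344.18; Okafor 1,009.92; Tam 9,988.94; Andrade 5,667.33.
At nearest $25: Halvorsen $7,175; Dube $11,350; Okafor $1,000; Tam $10,000; Andrade $5,675. Sum = $35,200.
Difference $35,175 − $35,200 = −$25 applied to largest allocation (Dube): Dube becomes $11,325.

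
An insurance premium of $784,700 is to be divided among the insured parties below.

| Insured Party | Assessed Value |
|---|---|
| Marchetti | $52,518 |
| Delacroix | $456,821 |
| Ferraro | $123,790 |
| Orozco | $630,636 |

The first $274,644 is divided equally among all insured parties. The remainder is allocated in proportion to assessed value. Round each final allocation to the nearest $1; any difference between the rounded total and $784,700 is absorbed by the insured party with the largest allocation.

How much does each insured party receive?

Equal tier: $274,644 ÷ 4 = $68,661 apiece.
Remainder $510,056 by assessed value (total 1,263,765): Marchetti 21,196.28 → $21,196; Delacroix 184,373.12 → $184,373; Ferraro 49,961.69 → $49,962; Orozco 254,524.91 → $254,525.
Totals: Marchetti $68,661 + $21,196 = $89,857; Delacroix $68,661 + $184,373 = $253,034; Ferraro $68,661 + $49,962 = $118,623; Orozco $68,661 + $254,525 = $323,186.

Marchetti: $89,857; Delacroix: $253,034; Ferraro: $118,623; Orozco: $323,186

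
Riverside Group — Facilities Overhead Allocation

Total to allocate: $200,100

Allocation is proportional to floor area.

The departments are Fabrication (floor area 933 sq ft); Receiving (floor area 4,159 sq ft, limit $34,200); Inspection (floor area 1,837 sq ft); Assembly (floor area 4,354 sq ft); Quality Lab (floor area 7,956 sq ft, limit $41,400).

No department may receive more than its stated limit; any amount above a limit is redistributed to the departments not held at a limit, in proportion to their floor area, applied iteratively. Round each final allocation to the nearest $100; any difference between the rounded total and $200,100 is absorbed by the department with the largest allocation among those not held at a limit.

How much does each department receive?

Fabrication: $16,300 · Receiving: $34,200 · Inspection: $32,100 · Assembly: $76,100 · Quality Lab: $41,400

Floor area total: 19,239.
Pro-rata shares before constraints: Fabrication 9,703.90; Receiving 43,256.71; Inspection 19,106.17; Assembly 45,284.86; Quality Lab 82,748.35.
Capped: Receiving ($34,200), Quality Lab ($41,400); remaining pool $124,500 reallocated over remaining floor area 7,124.
Redistributed shares: Fabrication 16,305.24 → $16,300; Inspection 32,103.66 → $32,100; Assembly 76,091.10 → $76,100.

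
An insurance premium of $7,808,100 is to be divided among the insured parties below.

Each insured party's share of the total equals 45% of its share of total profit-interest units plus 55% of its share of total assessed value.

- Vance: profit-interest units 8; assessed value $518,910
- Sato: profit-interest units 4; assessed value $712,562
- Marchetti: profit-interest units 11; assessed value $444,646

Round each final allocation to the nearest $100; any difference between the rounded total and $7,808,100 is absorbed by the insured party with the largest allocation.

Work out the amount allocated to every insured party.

Vance: $2,551,700 · Sato: $2,436,800 · Marchetti: $2,819,600

Profit-interest units total 23; assessed value total 1,676,118.
Composite weights (45% profit-interest units + 55% assessed value): Vance 0.3268; Sato 0.3121; Marchetti 0.3611.
Raw shares: Vance 2,551,659.32; Sato 2,436,754.86; Marchetti 2,819,685.81.
After rounding ($100): Vance $2,551,700; Sato $2,436,800; Marchetti $2,819,700. Sum = $7,808,200.
Difference $7,808,100 − $7,808,200 = −$100 applied to largest allocation (Marchetti): Marchetti becomes $2,819,600.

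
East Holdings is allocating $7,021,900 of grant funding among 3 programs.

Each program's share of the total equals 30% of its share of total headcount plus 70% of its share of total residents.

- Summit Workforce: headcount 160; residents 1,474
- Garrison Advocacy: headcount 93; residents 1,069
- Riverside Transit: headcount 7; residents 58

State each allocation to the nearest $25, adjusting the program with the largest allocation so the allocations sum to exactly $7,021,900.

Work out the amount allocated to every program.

Headcount total 260; residents total 2,601.
Blended shares (30% headcount + 70% residents): Summit Workforce 0.5813; Garrison Advocacy 0.3950; Riverside Transit 0.0237.
Raw shares: Summit Workforce 4,081,893.41; Garrison Advocacy 2,773,683.73; Riverside Transit 166,322.86.
After rounding ($25): Summit Workforce $4,081,900; Garrison Advocacy $2,773,675; Riverside Transit $166,325. Sum = $7,021,900.
Sum already equals the total — no adjustment.

Summit Workforce: $4,081,900 | Garrison Advocacy: $2,773,675 | Riverside Transit: $166,325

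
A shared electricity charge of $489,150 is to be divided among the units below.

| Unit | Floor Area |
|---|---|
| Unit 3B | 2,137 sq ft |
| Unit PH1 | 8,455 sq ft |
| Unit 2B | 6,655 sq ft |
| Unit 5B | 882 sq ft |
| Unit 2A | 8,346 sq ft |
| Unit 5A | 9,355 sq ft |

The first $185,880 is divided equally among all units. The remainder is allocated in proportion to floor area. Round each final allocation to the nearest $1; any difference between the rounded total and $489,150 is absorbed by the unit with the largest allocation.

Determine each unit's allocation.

Unit 3B: $49,068 | Unit PH1: $102,544 | Unit 2B: $87,309 | Unit 5B: $38,445 | Unit 2A: $101,622 | Unit 5A: $110,162

First tranche $185,880 split equally: $30,980 each.
Remainder $303,270 by floor area (total 35,830): Unit 3B 18,087.86 → $18,088; Unit PH1 71,564.27 → $71,564; Unit 2B 56,328.83 → $56,329; Unit 5B 7,465.37 → $7,465; Unit 2A 70,641.68 → $70,642; Unit 5A 79,181.99 → $79,182.
Totals: Unit 3B $30,980 + $18,088 = $49,068; Unit PH1 $30,980 + $71,564 = $102,544; Unit 2B $30,980 + $56,329 = $87,309; Unit 5B $30,980 + $7,465 = $38,445; Unit 2A $30,980 + $70,642 = $101,622; Unit 5A $30,980 + $79,182 = $110,162.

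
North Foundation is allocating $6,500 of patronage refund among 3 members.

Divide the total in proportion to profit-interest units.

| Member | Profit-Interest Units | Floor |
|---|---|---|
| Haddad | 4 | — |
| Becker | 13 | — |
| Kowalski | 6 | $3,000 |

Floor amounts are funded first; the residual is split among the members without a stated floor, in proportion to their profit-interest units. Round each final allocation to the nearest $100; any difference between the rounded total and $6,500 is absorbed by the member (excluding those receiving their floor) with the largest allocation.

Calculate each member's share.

Haddad: $800; Becker: $2,700; Kowalski: $3,000

Fund the minimums — Kowalski $3,000. Balance $3,500.
Balance split over remaining profit-interest units 17: Haddad 823.53 → $800; Becker 2,676.47 → $2,700.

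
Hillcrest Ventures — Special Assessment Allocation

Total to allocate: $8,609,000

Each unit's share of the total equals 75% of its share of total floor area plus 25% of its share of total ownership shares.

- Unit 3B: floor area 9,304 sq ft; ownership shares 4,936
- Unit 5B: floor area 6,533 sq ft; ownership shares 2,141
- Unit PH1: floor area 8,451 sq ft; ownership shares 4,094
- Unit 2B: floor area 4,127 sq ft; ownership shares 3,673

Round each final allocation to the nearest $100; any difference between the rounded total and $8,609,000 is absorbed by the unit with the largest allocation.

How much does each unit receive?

Totals — floor area 28,415, ownership shares 14,844.
Composite weights (75% floor area + 25% ownership shares): Unit 3B 0.3287; Unit 5B 0.2085; Unit PH1 0.2920; Unit 2B 0.1708.
Pro-rata amounts: Unit 3B 2,829,827.82; Unit 5B 1,794,922.04; Unit PH1 2,513,917.72; Unit 2B 1,470,332.43.
At nearest $100: Unit 3B $2,829,800; Unit 5B $1,794,900; Unit PH1 $2,513,900; Unit 2B $1,470,300. Sum = $8,608,900.
Difference $8,609,000 − $8,608,900 = +$100 applied to largest allocation (Unit 3B): Unit 3B becomes $2,829,900.

Unit 3B: $2,829,900 | Unit 5B: $1,794,900 | Unit PH1: $2,513,900 | Unit 2B: $1,470,300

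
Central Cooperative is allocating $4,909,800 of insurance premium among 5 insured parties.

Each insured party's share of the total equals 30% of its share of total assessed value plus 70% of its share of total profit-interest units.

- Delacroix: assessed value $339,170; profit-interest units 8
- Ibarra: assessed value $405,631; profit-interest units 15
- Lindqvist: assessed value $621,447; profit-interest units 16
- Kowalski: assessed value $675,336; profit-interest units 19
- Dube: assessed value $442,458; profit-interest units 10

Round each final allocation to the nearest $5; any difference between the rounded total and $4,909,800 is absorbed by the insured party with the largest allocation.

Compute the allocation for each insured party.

Delacroix: $605,450 | Ibarra: $998,655 | Lindqvist: $1,177,165 | Kowalski: $1,360,750 | Dube: $767,780

Totals — assessed value 2,484,042, profit-interest units 68.
Combined weights (30% assessed value + 70% profit-interest units): Delacroix 0.1233; Ibarra 0.2034; Lindqvist 0.2398; Kowalski 0.2771; Dube 0.1564.
Raw shares: Delacroix 605,451.05; Ibarra 998,654.24; Lindqvist 1,177,166.77; Kowalski 1,360,747.02; Dube 767,780.92.
Rounded to nearest $5: Delacroix $605,450; Ibarra $998,655; Lindqvist $1,177,165; Kowalski $1,360,745; Dube $767,780. Sum = $4,909,795.
Difference $4,909,800 − $4,909,795 = +$5 applied to largest allocation (Kowalski): Kowalski becomes $1,360,750.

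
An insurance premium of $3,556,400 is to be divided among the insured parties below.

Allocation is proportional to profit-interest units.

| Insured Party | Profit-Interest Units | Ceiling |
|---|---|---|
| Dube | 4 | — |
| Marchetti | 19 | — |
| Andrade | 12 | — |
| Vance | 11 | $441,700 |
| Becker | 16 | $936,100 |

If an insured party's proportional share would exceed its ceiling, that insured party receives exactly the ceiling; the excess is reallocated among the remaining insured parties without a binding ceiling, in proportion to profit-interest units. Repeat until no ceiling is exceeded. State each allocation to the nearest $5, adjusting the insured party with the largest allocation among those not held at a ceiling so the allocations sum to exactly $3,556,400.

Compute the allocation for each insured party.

Sum of profit-interest units: 62.
Unconstrained shares: Dube 229,445.16; Marchetti 1,089,864.52; Andrade 688,335.48; Vance 630,974.19; Becker 917,780.65.
Held at cap: Vance ($441,700); balance $3,114,700 reallocated over remaining profit-interest units 51.
Held at cap: Becker ($936,100); balance $2,178,600 reallocated over remaining profit-interest units 35.
Remaining shares: Dube 248,982.86 → $248,985; Marchetti 1,182,668.57 → $1,182,670; Andrade 746,948.57 → $746,950.
Rounding difference −$5 applied to Marchetti → $1,182,665.

Dube: $248,985; Marchetti: $1,182,665; Andrade: $746,950; Vance: $441,700; Becker: $936,100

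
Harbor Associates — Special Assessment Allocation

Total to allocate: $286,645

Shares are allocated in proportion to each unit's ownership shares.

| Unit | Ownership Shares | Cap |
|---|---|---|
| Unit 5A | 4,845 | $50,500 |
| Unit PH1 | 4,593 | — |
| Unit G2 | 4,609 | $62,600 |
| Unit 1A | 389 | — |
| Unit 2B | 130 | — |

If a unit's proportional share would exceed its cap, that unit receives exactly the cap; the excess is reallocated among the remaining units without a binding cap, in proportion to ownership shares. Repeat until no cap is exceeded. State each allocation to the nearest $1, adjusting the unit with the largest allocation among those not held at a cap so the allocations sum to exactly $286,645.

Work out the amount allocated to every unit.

Ownership shares total: 14,566.
Proportional shares (ignoring caps): Unit 5A 95,344.98; Unit PH1 90,385.86; Unit G2 90,700.73; Unit 1A 7,655.15; Unit 2B 2,558.28.
Held at cap: Unit 5A ($50,500), Unit G2 ($62,600); remaining pool $173,545 reallocated over remaining ownership shares 5,112.
Redistributed shares: Unit PH1 155,925.70 → $155,926; Unit 1A 13,205.99 → $13,206; Unit 2B 4,413.31 → $4,413.

Unit 5A: $50,500 | Unit PH1: $155,926 | Unit G2: $62,600 | Unit 1A: $13,206 | Unit 2B: $4,413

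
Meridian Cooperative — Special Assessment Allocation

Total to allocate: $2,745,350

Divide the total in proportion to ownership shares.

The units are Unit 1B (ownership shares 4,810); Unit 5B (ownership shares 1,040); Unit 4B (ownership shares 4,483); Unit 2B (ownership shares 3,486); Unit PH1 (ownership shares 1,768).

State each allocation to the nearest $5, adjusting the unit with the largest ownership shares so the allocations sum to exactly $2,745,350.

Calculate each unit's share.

Combined ownership shares = 4,810 + 1,040 + 4,483 + 3,486 + 1,768 = 15,587.
Proportional shares: Unit 1B 847,188.91; Unit 5B 183,175.98; Unit 4B 789,594.15; Unit 2B 613,991.79; Unit PH1 311,399.17.
Rounded to nearest $5: Unit 1B $847,190; Unit 5B $183,175; Unit 4B $789,595; Unit 2B $613,990; Unit PH1 $311,400. Sum = $2,745,350.
No rounding difference to absorb.

Unit 1B: $847,190 · Unit 5B: $183,175 · Unit 4B: $789,595 · Unit 2B: $613,990 · Unit PH1: $311,400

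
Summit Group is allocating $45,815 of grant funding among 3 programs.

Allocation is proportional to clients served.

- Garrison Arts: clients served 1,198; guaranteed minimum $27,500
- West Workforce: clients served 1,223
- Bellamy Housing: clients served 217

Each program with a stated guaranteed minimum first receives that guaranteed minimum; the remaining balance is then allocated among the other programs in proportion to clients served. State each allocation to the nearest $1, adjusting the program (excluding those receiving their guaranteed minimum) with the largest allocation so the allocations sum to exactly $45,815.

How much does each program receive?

Guaranteed amounts: Garrison Arts $27,500. Balance $18,315.
Balance split over remaining clients served 1,440: West Workforce 15,555.03 → $15,555; Bellamy Housing 2,759.97 → $2,760.

Garrison Arts: $27,500 · West Workforce: $15,555 · Bellamy Housing: $2,760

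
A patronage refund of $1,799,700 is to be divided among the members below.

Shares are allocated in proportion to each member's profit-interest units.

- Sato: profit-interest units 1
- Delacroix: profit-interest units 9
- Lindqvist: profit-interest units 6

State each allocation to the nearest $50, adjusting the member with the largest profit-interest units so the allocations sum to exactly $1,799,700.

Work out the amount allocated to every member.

Sato: $112,500 · Delacroix: $1,012,300 · Lindqvist: $674,900

Combined profit-interest units = 16.
Raw shares: Sato 1/16 × $1,799,700 = 112,481.25; Delacroix 9/16 × $1,799,700 = 1,012,331.25; Lindqvist 6/16 × $1,799,700 = 674,887.50.
Rounded to nearest $50: Sato $112,500; Delacroix $1,012,350; Lindqvist $674,900. Sum = $1,799,750.
Difference $1,799,700 − $1,799,750 = −$50 applied to largest profit-interest units (Delacroix): Delacroix becomes $1,012,300.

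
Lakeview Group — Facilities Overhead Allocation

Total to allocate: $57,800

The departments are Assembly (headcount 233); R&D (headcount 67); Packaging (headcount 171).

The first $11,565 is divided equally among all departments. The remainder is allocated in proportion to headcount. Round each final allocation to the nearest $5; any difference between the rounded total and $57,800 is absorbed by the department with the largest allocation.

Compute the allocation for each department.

Equal tier: $11,565 ÷ 3 = $3,855 apiece.
Remainder $46,235 by headcount (total 471): Assembly 22,872.09 → $22,870; R&D 6,576.95 → $6,575; Packaging 16,785.96 → $16,785.
Rounding difference +$5 on remainder applied to Assembly.
Totals: Assembly $3,855 + $22,875 = $26,730; R&D $3,855 + $6,575 = $10,430; Packaging $3,855 + $16,785 = $20,640.

Assembly: $26,730; R&D: $10,430; Packaging: $20,640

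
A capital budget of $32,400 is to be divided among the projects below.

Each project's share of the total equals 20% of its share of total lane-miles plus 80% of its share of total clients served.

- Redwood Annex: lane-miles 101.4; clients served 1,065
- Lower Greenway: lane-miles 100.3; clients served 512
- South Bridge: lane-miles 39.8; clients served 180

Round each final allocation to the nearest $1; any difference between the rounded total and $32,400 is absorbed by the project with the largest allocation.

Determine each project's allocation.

Totals — lane-miles 241.5, clients served 1,757.
Blended shares (20% lane-miles + 80% clients served): Redwood Annex 0.5689; Lower Greenway 0.3162; South Bridge 0.1149.
Proportional shares: Redwood Annex 18,432.12; Lower Greenway 10,244.52; South Bridge 3,723.36.
After rounding ($1): Redwood Annex $18,432; Lower Greenway $10,245; South Bridge $3,723. Sum = $32,400.
No rounding difference to absorb.

Redwood Annex: $18,432 | Lower Greenway: $10,245 | South Bridge: $3,723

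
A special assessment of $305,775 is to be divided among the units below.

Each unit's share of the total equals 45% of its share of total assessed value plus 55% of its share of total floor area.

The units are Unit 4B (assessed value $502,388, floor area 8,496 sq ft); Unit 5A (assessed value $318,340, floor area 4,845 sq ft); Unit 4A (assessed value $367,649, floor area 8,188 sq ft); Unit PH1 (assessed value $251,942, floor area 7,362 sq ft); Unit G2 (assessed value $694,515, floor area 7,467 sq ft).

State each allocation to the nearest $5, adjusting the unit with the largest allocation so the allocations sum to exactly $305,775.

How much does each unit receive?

Assessed value total 2,134,834; floor area total 36,358.
Combined weights (45% assessed value + 55% floor area): Unit 4B 0.2344; Unit 5A 0.1404; Unit 4A 0.2014; Unit PH1 0.1645; Unit G2 0.2594.
Pro-rata amounts: Unit 4B 71,679.74; Unit 5A 42,929.17; Unit 4A 61,570.59; Unit PH1 50,292.09; Unit G2 79,303.41.
After rounding ($5): Unit 4B $71,680; Unit 5A $42,930; Unit 4A $61,570; Unit PH1 $50,290; Unit G2 $79,305. Sum = $305,775.
No rounding difference to absorb.

Unit 4B: $71,680; Unit 5A: $42,930; Unit 4A: $61,570; Unit PH1: $50,290; Unit G2: $79,305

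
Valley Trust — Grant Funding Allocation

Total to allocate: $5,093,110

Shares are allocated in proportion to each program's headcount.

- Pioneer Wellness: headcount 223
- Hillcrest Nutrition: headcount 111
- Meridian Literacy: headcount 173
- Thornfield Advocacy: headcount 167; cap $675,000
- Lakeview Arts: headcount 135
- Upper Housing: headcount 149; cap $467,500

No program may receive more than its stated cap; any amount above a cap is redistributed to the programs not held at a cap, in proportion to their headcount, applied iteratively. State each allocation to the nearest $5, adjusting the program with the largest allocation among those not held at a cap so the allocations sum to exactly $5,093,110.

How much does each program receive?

Combined headcount = 958.
Proportional shares (ignoring caps): Pioneer Wellness 1,185,556.92; Hillcrest Nutrition 590,120.26; Meridian Literacy 919,736.98; Thornfield Advocacy 887,838.59; Lakeview Arts 717,713.83; Upper Housing 792,143.41.
Capped: Thornfield Advocacy ($675,000), Upper Housing ($467,500); residual $3,950,610 reallocated over remaining headcount 642.
Shares after redistribution: Pioneer Wellness 1,372,252.38 → $1,372,250; Hillcrest Nutrition 683,049.39 → $683,050; Meridian Literacy 1,064,572.48 → $1,064,570; Lakeview Arts 830,735.75 → $830,735.
Rounding difference +$5 applied to Pioneer Wellness → $1,372,255.

Pioneer Wellness: $1,372,255 · Hillcrest Nutrition: $683,050 · Meridian Literacy: $1,064,570 · Thornfield Advocacy: $675,000 · Lakeview Arts: $830,735 · Upper Housing: $467,500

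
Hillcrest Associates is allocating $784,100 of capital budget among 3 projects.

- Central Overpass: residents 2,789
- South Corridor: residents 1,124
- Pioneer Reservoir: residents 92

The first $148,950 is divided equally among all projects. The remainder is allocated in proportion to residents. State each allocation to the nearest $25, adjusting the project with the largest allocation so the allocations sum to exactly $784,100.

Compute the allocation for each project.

$148,950 shared equally gives $49,650 per project.
Remainder $635,150 by residents (total 4,005): Central Overpass 442,305.46 → $442,300; South Corridor 178,254.33 → $178,250; Pioneer Reservoir 14,590.21 → $14,600.
Totals: Central Overpass $49,650 + $442,300 = $491,950; South Corridor $49,650 + $178,250 = $227,900; Pioneer Reservoir $49,650 + $14,600 = $64,250.

Central Overpass: $491,950 | South Corridor: $227,900 | Pioneer Reservoir: $64,250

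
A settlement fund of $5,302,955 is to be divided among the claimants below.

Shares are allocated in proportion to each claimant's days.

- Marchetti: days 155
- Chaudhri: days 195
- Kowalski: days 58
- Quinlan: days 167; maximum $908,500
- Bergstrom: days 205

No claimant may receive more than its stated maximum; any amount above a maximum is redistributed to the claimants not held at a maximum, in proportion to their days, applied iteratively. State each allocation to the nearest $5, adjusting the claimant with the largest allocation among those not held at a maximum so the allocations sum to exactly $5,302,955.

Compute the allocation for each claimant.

Marchetti: $1,111,160 · Chaudhri: $1,397,910 · Kowalski: $415,790 · Quinlan: $908,500 · Bergstrom: $1,469,595

Days total: 780.
Pro-rata shares before constraints: Marchetti 1,053,792.34; Chaudhri 1,325,738.75; Kowalski 394,322.29; Quinlan 1,135,376.26; Bergstrom 1,393,725.35.
Capped: Quinlan ($908,500); residual $4,394,455 reallocated over remaining days 613.
Redistributed shares: Marchetti 1,111,159.09 → $1,111,160; Chaudhri 1,397,909.83 → $1,397,910; Kowalski 415,788.56 → $415,790; Bergstrom 1,469,597.51 → $1,469,600.
Rounding difference −$5 applied to Bergstrom → $1,469,595.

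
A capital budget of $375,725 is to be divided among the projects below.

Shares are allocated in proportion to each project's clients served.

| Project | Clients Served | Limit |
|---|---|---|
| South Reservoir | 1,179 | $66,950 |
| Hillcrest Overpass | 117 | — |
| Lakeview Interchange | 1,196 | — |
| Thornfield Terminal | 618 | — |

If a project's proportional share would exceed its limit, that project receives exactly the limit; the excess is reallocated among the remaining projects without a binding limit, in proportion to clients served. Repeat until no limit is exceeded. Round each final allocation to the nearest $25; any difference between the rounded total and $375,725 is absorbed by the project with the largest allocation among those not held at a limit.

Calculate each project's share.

Combined clients served = 3,110.
Unconstrained shares: South Reservoir 142,437.23; Hillcrest Overpass 14,134.99; Lakeview Interchange 144,491.03; Thornfield Terminal 74,661.75.
Held at cap: South Reservoir ($66,950); remaining pool $308,775 reallocated over remaining clients served 1,931.
Shares after redistribution: Hillcrest Overpass 18,708.79 → $18,700; Lakeview Interchange 191,245.42 → $191,250; Thornfield Terminal 98,820.79 → $98,825.

South Reservoir: $66,950 | Hillcrest Overpass: $18,700 | Lakeview Interchange: $191,250 | Thornfield Terminal: $98,825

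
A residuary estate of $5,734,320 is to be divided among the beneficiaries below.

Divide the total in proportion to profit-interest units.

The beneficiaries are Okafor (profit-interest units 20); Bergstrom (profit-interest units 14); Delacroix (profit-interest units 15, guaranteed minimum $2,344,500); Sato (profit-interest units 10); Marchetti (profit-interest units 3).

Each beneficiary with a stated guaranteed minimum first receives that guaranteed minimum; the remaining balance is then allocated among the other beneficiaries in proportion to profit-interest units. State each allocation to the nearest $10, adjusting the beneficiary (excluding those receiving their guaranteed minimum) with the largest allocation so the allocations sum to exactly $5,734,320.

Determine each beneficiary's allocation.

Minimums first: Delacroix $2,344,500. Balance $3,389,820.
Balance split over remaining profit-interest units 47: Okafor 1,442,476.60 → $1,442,480; Bergstrom 1,009,733.62 → $1,009,730; Sato 721,238.30 → $721,240; Marchetti 216,371.49 → $216,370.

Okafor: $1,442,480; Bergstrom: $1,009,730; Delacroix: $2,344,500; Sato: $721,240; Marchetti: $216,370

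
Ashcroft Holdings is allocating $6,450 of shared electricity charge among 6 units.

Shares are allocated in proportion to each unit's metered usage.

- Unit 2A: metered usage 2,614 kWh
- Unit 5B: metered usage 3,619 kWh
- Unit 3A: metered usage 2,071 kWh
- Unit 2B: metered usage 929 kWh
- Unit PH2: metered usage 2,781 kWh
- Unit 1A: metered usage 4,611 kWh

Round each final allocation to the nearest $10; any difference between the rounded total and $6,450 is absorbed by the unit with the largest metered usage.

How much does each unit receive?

Unit 2A: $1,010 · Unit 5B: $1,400 · Unit 3A: $800 · Unit 2B: $360 · Unit PH2: $1,080 · Unit 1A: $1,800

Metered usage total: 16,625.
Raw shares: Unit 2A 2,614/16,625 × $6,450 = 1,014.15; Unit 5B 3,619/16,625 × $6,450 = 1,404.06; Unit 3A 2,071/16,625 × $6,450 = 803.49; Unit 2B 929/16,625 × $6,450 = 360.42; Unit PH2 2,781/16,625 × $6,450 = 1,078.94; Unit 1A 4,611/16,625 × $6,450 = 1,788.93.
Rounded to nearest $10: Unit 2A $1,010; Unit 5B $1,400; Unit 3A $800; Unit 2B $360; Unit PH2 $1,080; Unit 1A $1,790. Sum = $6,440.
Difference $6,450 − $6,440 = +$10 applied to largest metered usage (Unit 1A): Unit 1A becomes $1,800.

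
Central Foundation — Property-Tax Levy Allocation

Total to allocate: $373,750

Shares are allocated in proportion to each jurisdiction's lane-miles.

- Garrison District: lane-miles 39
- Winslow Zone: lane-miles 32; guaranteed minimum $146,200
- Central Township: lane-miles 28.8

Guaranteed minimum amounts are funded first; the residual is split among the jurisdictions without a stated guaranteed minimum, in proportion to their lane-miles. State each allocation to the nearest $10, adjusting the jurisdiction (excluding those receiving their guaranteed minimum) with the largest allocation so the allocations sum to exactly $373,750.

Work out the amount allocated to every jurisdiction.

Minimums first: Winslow Zone $146,200. Residual $227,550.
Residual split over remaining lane-miles 67.8: Garrison District 130,891.59 → $130,890; Central Township 96,658.41 → $96,660.

Garrison District: $130,890; Winslow Zone: $146,200; Central Township: $96,660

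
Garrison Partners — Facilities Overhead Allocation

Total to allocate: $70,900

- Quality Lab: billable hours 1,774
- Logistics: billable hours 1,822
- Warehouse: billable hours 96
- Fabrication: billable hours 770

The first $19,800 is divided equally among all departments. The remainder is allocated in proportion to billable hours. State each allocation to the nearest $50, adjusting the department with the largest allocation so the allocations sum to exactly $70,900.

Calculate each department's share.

Quality Lab: $25,250; Logistics: $25,850; Warehouse: $6,050; Fabrication: $13,750

First tranche $19,800 split equally: $4,950 each.
Remainder $51,100 by billable hours (total 4,462): Quality Lab 20,316.32 → $20,300; Logistics 20,866.02 → $20,850; Warehouse 1,099.42 → $1,100; Fabrication 8,818.24 → $8,800.
Rounding difference +$50 on remainder applied to Logistics.
Totals: Quality Lab $4,950 + $20,300 = $25,250; Logistics $4,950 + $20,900 = $25,850; Warehouse $4,950 + $1,100 = $6,050; Fabrication $4,950 + $8,800 = $13,750.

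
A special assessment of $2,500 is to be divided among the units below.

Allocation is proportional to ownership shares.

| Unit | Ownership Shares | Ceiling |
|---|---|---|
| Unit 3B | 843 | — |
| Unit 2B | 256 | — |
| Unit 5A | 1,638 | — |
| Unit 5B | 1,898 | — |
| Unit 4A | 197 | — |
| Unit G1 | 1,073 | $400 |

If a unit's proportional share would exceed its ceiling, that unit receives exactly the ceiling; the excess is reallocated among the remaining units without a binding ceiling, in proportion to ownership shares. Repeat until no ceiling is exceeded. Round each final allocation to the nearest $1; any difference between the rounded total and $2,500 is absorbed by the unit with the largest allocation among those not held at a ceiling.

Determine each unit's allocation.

Unit 3B: $366 · Unit 2B: $111 · Unit 5A: $712 · Unit 5B: $825 · Unit 4A: $86 · Unit G1: $400

Sum of ownership shares: 5,905.
Unconstrained shares: Unit 3B 356.90; Unit 2B 108.38; Unit 5A 693.48; Unit 5B 803.56; Unit 4A 83.40; Unit G1 454.28.
Cap binds for Unit G1 ($400); remaining pool $2,100 reallocated over remaining ownership shares 4,832.
Shares after redistribution: Unit 3B 366.37 → $366; Unit 2B 111.26 → $111; Unit 5A 711.88 → $712; Unit 5B 824.88 → $825; Unit 4A 85.62 → $86.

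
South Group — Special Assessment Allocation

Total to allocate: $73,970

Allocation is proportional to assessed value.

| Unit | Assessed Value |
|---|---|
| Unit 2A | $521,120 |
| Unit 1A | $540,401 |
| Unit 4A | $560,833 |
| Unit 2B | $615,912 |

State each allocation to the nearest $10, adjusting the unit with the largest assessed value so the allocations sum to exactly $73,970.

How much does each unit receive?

Unit 2A: $17,220 | Unit 1A: $17,860 | Unit 4A: $18,530 | Unit 2B: $20,360

Combined assessed value = 2,238,266.
Unrounded shares: Unit 2A 521,120/2,238,266 × $73,970 = 17,221.92; Unit 1A 540,401/2,238,266 × $73,970 = 17,859.12; Unit 4A 560,833/2,238,266 × $73,970 = 18,534.36; Unit 2B 615,912/2,238,266 × $73,970 = 20,354.60.
After rounding ($10): Unit 2A $17,220; Unit 1A $17,860; Unit 4A $18,530; Unit 2B $20,350. Sum = $73,960.
Difference $73,970 − $73,960 = +$10 applied to largest assessed value (Unit 2B): Unit 2B becomes $20,360.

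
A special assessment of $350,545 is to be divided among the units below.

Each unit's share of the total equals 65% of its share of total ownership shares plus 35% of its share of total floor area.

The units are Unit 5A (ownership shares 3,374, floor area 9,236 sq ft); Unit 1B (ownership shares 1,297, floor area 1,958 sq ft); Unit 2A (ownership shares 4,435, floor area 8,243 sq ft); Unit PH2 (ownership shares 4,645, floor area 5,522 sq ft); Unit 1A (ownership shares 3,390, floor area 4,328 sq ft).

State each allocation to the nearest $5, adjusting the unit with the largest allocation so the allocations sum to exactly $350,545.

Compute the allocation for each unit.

Ownership shares total 17,141; floor area total 29,287.
Composite weights (65% ownership shares + 35% floor area): Unit 5A 0.2383; Unit 1B 0.0726; Unit 2A 0.2667; Unit PH2 0.2421; Unit 1A 0.1803.
Raw shares: Unit 5A 83,542.34; Unit 1B 25,443.50; Unit 2A 93,486.22; Unit PH2 84,878.77; Unit 1A 63,194.16.
At nearest $5: Unit 5A $83,540; Unit 1B $25,445; Unit 2A $93,485; Unit PH2 $84,880; Unit 1A $63,195. Sum = $350,545.
Sum already equals the total — no adjustment.

Unit 5A: $83,540 | Unit 1B: $25,445 | Unit 2A: $93,485 | Unit PH2: $84,880 | Unit 1A: $63,195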